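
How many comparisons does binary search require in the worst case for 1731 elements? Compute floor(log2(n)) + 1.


Binary search halves the search space each step.
Maximum comparisons = floor(log2(1731)) + 1
log2(1731) = 10.7574
floor(log2(1731)) = 10, so 10 + 1 = 11
Final answer: 11


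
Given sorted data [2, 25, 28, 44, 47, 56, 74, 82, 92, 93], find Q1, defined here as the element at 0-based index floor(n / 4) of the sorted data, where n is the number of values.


The list has n = 10 elements.
Q1 index = floor(10 / 4) = floor(2.5) = 2
Counting from index 0 in the sorted data, the element at index 2 is 28.
Final answer: 28


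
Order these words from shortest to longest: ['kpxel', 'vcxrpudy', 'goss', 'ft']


Compute lengths:
  'kpxel' has length 5
  'vcxrpudy' has length 8
  'goss' has length 4
  'ft' has length 2
Lengths in increasing order: 2 < 4 < 5 < 8
Listing the words in that order gives the answer.
Final answer: ['ft', 'goss', 'kpxel', 'vcxrpudy']


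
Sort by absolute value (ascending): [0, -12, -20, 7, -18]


Compute absolute values:
  |0| = 0
  |-12| = 12
  |-20| = 20
  |7| = 7
  |-18| = 18
Absolute values in increasing order: 0 < 7 < 12 < 18 < 20
Listing the original numbers in that order gives the answer.
Final answer: [0, 7, -12, -18, -20]


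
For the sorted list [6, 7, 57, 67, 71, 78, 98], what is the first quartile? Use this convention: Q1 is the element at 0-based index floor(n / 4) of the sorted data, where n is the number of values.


The list has n = 7 elements.
Q1 index = floor(7 / 4) = floor(1.75) = 1
Counting from index 0 in the sorted data, the element at index 1 is 7.
Final answer: 7


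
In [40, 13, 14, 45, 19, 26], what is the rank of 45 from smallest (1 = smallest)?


Sort ascending: [13, 14, 19, 26, 40, 45]
Find 45 in the sorted list.
45 is at position 6 (1-indexed).
Final answer: 6


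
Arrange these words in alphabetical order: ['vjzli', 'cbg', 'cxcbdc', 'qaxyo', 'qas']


Compare strings character by character (the first differing letter decides):
  'cbg' < 'cxcbdc' since 'b' < 'x' at position 2
  'cxcbdc' < 'qas' since 'c' < 'q' at position 1
  'qas' < 'qaxyo' since 's' < 'x' at position 3
  'qaxyo' < 'vjzli' since 'q' < 'v' at position 1
Chaining these comparisons gives the alphabetical order.
Final answer: ['cbg', 'cxcbdc', 'qas', 'qaxyo', 'vjzli']


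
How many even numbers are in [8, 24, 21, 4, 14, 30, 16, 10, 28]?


Check each element:
  8 is even
  24 is even
  21 is odd
  4 is even
  14 is even
  30 is even
  16 is even
  10 is even
  28 is even
Evens: [8, 24, 4, 14, 30, 16, 10, 28]
Count of evens = 8
Final answer: 8


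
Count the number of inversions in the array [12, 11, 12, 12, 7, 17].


For each element, count the later elements that are smaller than it:
  12 (index 0): smaller elements after it = [11, 7] -> 2
  11 (index 1): smaller elements after it = [7] -> 1
  12 (index 2): smaller elements after it = [7] -> 1
  12 (index 3): smaller elements after it = [7] -> 1
  7 (index 4): smaller elements after it = [] -> 0
Total inversions = 2 + 1 + 1 + 1 + 0 = 5
Final answer: 5


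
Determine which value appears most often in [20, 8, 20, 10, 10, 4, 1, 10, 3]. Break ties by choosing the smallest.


Count the frequency of each value:
  1 appears 1 time(s)
  3 appears 1 time(s)
  4 appears 1 time(s)
  8 appears 1 time(s)
  10 appears 3 time(s)
  20 appears 2 time(s)
Maximum frequency is 3.
Only 10 reaches that frequency, so it is the mode.
Final answer: 10


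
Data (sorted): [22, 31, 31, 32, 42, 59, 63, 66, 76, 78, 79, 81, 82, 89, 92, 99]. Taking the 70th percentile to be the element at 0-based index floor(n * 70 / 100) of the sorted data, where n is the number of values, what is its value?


The dataset has n = 16 elements.
Index = floor(16 * 70 / 100) = floor(1120 / 100) = floor(11.2) = 11
Counting from index 0 in the sorted data, the element at index 11 is 81.
Final answer: 81


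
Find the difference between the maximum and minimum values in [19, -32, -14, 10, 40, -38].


Maximum value: 40
Minimum value: -38
Range = 40 - (-38) = 78
Final answer: 78


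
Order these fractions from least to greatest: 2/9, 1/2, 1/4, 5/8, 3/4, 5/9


Convert to decimal for comparison:
  2/9 = 0.2222
  1/2 = 0.5
  1/4 = 0.25
  5/8 = 0.625
  3/4 = 0.75
  5/9 = 0.5556
Decimals in increasing order: 0.2222 < 0.25 < 0.5 < 0.5556 < 0.625 < 0.75
Writing each back as its fraction gives the sorted order.
Final answer: 2/9, 1/4, 1/2, 5/9, 5/8, 3/4


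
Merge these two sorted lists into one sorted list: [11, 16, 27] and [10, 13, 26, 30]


List A: [11, 16, 27]
List B: [10, 13, 26, 30]
Repeatedly compare the front elements and take the smaller:
  11 vs 10 -> take 10
  11 vs 13 -> take 11
  16 vs 13 -> take 13
  16 vs 26 -> take 16
  27 vs 26 -> take 26
  27 vs 30 -> take 27
  A is exhausted; append the rest of B: [30]
Final answer: [10, 11, 13, 16, 26, 27, 30]


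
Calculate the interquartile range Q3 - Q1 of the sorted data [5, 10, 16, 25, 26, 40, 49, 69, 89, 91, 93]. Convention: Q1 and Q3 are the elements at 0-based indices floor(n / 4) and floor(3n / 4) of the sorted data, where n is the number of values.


The data has n = 11 elements.
Q1 index = floor(11 / 4) = floor(2.75) = 2; Q3 index = floor(3 * 11 / 4) = floor(8.25) = 8
Q1 = element at index 2 = 16
Q3 = element at index 8 = 89
IQR = 89 - 16 = 73
Final answer: 73


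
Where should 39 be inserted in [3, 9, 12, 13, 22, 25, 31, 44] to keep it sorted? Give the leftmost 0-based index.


List is sorted: [3, 9, 12, 13, 22, 25, 31, 44]
We need the leftmost position where 39 can be inserted, i.e. the first index whose element is >= 39 (or the end of the list if none is).
Binary search with low=0, high=8 (0-based indices):
  low=0, high=8, mid=4: a[4]=22 < 39, so low = 5
  low=5, high=8, mid=6: a[6]=31 < 39, so low = 7
  low=7, high=8, mid=7: a[7]=44 >= 39, so high = 7
Now low = high = 7, so the insertion index is 7.
Final answer: 7


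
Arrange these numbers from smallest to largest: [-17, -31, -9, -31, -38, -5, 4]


Original list: [-17, -31, -9, -31, -38, -5, 4]
Repeatedly take the smallest remaining element:
  Remaining [-17, -31, -9, -31, -38, -5, 4] -> smallest is -38
  Remaining [-17, -31, -9, -31, -5, 4] -> smallest is -31
  Remaining [-17, -9, -31, -5, 4] -> smallest is -31
  Remaining [-17, -9, -5, 4] -> smallest is -17
  Remaining [-9, -5, 4] -> smallest is -9
  Remaining [-5, 4] -> smallest is -5
  Remaining [4] -> smallest is 4
Collecting the picks in order gives the sorted list.
Final answer: [-38, -31, -31, -17, -9, -5, 4]


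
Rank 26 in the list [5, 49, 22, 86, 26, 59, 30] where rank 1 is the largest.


Sort descending: [86, 59, 49, 30, 26, 22, 5]
Find 26 in the sorted list.
26 is at position 5.
Final answer: 5


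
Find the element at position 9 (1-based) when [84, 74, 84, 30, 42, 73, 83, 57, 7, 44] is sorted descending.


Sort descending: [84, 84, 83, 74, 73, 57, 44, 42, 30, 7]
The 9th element (1-indexed) is at index 8.
Value = 30
Final answer: 30


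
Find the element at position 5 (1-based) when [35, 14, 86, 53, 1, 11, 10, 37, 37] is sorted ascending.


Sort ascending: [1, 10, 11, 14, 35, 37, 37, 53, 86]
The 5th element (1-indexed) is at index 4.
Value = 35
Final answer: 35


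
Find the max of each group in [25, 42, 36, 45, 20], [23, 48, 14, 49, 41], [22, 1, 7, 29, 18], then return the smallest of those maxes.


Find max of each group:
  Group 1: [25, 42, 36, 45, 20] -> max = 45
  Group 2: [23, 48, 14, 49, 41] -> max = 49
  Group 3: [22, 1, 7, 29, 18] -> max = 29
Maxes: [45, 49, 29]
Minimum of maxes = 29
Final answer: 29


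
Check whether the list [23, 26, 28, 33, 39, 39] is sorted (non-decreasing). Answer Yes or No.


Check consecutive pairs:
  23 <= 26? True
  26 <= 28? True
  28 <= 33? True
  33 <= 39? True
  39 <= 39? True
Every consecutive pair is in order, so the list is non-decreasing.
Final answer: Yes


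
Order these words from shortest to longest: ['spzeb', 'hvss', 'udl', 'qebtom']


Compute lengths:
  'spzeb' has length 5
  'hvss' has length 4
  'udl' has length 3
  'qebtom' has length 6
Lengths in increasing order: 3 < 4 < 5 < 6
Listing the words in that order gives the answer.
Final answer: ['udl', 'hvss', 'spzeb', 'qebtom']


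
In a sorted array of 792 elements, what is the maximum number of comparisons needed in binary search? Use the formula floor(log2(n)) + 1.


Binary search halves the search space each step.
Maximum comparisons = floor(log2(792)) + 1
log2(792) = 9.6294
floor(log2(792)) = 9, so 9 + 1 = 10
Final answer: 10


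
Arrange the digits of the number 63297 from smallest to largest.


The number 63297 has digits: 6, 3, 2, 9, 7
Sorted: 2, 3, 6, 7, 9
Joining the sorted digits gives the result.
Final answer: 23679


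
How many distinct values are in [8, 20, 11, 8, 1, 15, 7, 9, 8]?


List all unique values:
Distinct values: [1, 7, 8, 9, 11, 15, 20]
Count = 7
Final answer: 7


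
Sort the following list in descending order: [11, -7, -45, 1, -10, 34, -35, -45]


Original list: [11, -7, -45, 1, -10, 34, -35, -45]
Repeatedly take the largest remaining element:
  Remaining [11, -7, -45, 1, -10, 34, -35, -45] -> largest is 34
  Remaining [11, -7, -45, 1, -10, -35, -45] -> largest is 11
  Remaining [-7, -45, 1, -10, -35, -45] -> largest is 1
  Remaining [-7, -45, -10, -35, -45] -> largest is -7
  Remaining [-45, -10, -35, -45] -> largest is -10
  Remaining [-45, -35, -45] -> largest is -35
  Remaining [-45, -45] -> largest is -45
  Remaining [-45] -> largest is -45
Collecting the picks in order gives the descending list.
Final answer: [34, 11, 1, -7, -10, -35, -45, -45]


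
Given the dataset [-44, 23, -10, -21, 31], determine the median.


First, sort the list: [-44, -21, -10, 23, 31]
The list has 5 elements (odd count).
The middle index is 2 (0-based), and the element there is -10.
Final answer: -10


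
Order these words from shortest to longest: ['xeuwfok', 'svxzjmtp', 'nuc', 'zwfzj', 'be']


Compute lengths:
  'xeuwfok' has length 7
  'svxzjmtp' has length 8
  'nuc' has length 3
  'zwfzj' has length 5
  'be' has length 2
Lengths in increasing order: 2 < 3 < 5 < 7 < 8
Listing the words in that order gives the answer.
Final answer: ['be', 'nuc', 'zwfzj', 'xeuwfok', 'svxzjmtp']


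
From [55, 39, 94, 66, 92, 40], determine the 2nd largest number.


Sort descending: [94, 92, 66, 55, 40, 39]
The 2nd element (1-indexed) is at index 1.
Value = 92
Final answer: 92


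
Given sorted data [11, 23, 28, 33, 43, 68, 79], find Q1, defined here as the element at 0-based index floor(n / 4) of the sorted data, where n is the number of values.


The list has n = 7 elements.
Q1 index = floor(7 / 4) = floor(1.75) = 1
Counting from index 0 in the sorted data, the element at index 1 is 23.
Final answer: 23


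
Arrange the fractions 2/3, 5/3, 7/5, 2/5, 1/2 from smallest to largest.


Convert to decimal for comparison:
  2/3 = 0.6667
  5/3 = 1.6667
  7/5 = 1.4
  2/5 = 0.4
  1/2 = 0.5
Decimals in increasing order: 0.4 < 0.5 < 0.6667 < 1.4 < 1.6667
Writing each back as its fraction gives the sorted order.
Final answer: 2/5, 1/2, 2/3, 7/5, 5/3


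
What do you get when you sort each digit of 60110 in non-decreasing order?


The number 60110 has digits: 6, 0, 1, 1, 0
Sorted: 0, 0, 1, 1, 6
Joining the sorted digits gives the result.
Final answer: 00116


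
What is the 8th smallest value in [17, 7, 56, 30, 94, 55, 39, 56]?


Sort ascending: [7, 17, 30, 39, 55, 56, 56, 94]
The 8th element (1-indexed) is at index 7.
Value = 94
Final answer: 94


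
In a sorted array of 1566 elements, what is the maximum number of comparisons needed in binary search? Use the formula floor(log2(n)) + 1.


Binary search halves the search space each step.
Maximum comparisons = floor(log2(1566)) + 1
log2(1566) = 10.6129
floor(log2(1566)) = 10, so 10 + 1 = 11
Final answer: 11


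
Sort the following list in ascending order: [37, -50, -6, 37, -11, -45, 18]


Original list: [37, -50, -6, 37, -11, -45, 18]
Repeatedly take the smallest remaining element:
  Remaining [37, -50, -6, 37, -11, -45, 18] -> smallest is -50
  Remaining [37, -6, 37, -11, -45, 18] -> smallest is -45
  Remaining [37, -6, 37, -11, 18] -> smallest is -11
  Remaining [37, -6, 37, 18] -> smallest is -6
  Remaining [37, 37, 18] -> smallest is 18
  Remaining [37, 37] -> smallest is 37
  Remaining [37] -> smallest is 37
Collecting the picks in order gives the sorted list.
Final answer: [-50, -45, -11, -6, 18, 37, 37]


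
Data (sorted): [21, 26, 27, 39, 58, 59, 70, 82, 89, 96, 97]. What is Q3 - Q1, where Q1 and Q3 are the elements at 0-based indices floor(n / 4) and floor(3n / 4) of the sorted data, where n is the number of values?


The data has n = 11 elements.
Q1 index = floor(11 / 4) = floor(2.75) = 2; Q3 index = floor(3 * 11 / 4) = floor(8.25) = 8
Q1 = element at index 2 = 27
Q3 = element at index 8 = 89
IQR = 89 - 27 = 62
Final answer: 62


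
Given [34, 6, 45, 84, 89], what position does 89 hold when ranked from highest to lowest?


Sort descending: [89, 84, 45, 34, 6]
Find 89 in the sorted list.
89 is at position 1.
Final answer: 1


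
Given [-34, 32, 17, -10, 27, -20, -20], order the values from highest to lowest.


Original list: [-34, 32, 17, -10, 27, -20, -20]
Repeatedly take the largest remaining element:
  Remaining [-34, 32, 17, -10, 27, -20, -20] -> largest is 32
  Remaining [-34, 17, -10, 27, -20, -20] -> largest is 27
  Remaining [-34, 17, -10, -20, -20] -> largest is 17
  Remaining [-34, -10, -20, -20] -> largest is -10
  Remaining [-34, -20, -20] -> largest is -20
  Remaining [-34, -20] -> largest is -20
  Remaining [-34] -> largest is -34
Collecting the picks in order gives the descending list.
Final answer: [32, 27, 17, -10, -20, -20, -34]


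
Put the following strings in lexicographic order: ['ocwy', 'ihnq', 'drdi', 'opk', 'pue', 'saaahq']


Compare strings character by character (the first differing letter decides):
  'drdi' < 'ihnq' since 'd' < 'i' at position 1
  'ihnq' < 'ocwy' since 'i' < 'o' at position 1
  'ocwy' < 'opk' since 'c' < 'p' at position 2
  'opk' < 'pue' since 'o' < 'p' at position 1
  'pue' < 'saaahq' since 'p' < 's' at position 1
Chaining these comparisons gives the alphabetical order.
Final answer: ['drdi', 'ihnq', 'ocwy', 'opk', 'pue', 'saaahq']


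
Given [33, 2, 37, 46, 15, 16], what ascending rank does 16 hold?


Sort ascending: [2, 15, 16, 33, 37, 46]
Find 16 in the sorted list.
16 is at position 3 (1-indexed).
Final answer: 3


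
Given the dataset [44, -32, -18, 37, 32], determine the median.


First, sort the list: [-32, -18, 32, 37, 44]
The list has 5 elements (odd count).
The middle index is 2 (0-based), and the element there is 32.
Final answer: 32


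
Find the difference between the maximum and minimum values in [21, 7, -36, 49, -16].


Maximum value: 49
Minimum value: -36
Range = 49 - (-36) = 85
Final answer: 85


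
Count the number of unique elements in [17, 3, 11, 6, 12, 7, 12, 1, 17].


List all unique values:
Distinct values: [1, 3, 6, 7, 11, 12, 17]
Count = 7
Final answer: 7


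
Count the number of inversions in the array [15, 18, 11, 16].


For each element, count the later elements that are smaller than it:
  15 (index 0): smaller elements after it = [11] -> 1
  18 (index 1): smaller elements after it = [11, 16] -> 2
  11 (index 2): smaller elements after it = [] -> 0
Total inversions = 1 + 2 + 0 = 3
Final answer: 3


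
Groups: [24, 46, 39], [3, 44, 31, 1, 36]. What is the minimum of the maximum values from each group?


Find max of each group:
  Group 1: [24, 46, 39] -> max = 46
  Group 2: [3, 44, 31, 1, 36] -> max = 44
Maxes: [46, 44]
Minimum of maxes = 44
Final answer: 44


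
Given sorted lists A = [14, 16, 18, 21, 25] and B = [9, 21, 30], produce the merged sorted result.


List A: [14, 16, 18, 21, 25]
List B: [9, 21, 30]
Repeatedly compare the front elements and take the smaller:
  14 vs 9 -> take 9
  14 vs 21 -> take 14
  16 vs 21 -> take 16
  18 vs 21 -> take 18
  21 vs 21 -> take 21
  25 vs 21 -> take 21
  25 vs 30 -> take 25
  A is exhausted; append the rest of B: [30]
Final answer: [9, 14, 16, 18, 21, 21, 25, 30]


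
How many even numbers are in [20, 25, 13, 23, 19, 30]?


Check each element:
  20 is even
  25 is odd
  13 is odd
  23 is odd
  19 is odd
  30 is even
Evens: [20, 30]
Count of evens = 2
Final answer: 2


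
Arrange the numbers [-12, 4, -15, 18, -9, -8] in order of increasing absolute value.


Compute absolute values:
  |-12| = 12
  |4| = 4
  |-15| = 15
  |18| = 18
  |-9| = 9
  |-8| = 8
Absolute values in increasing order: 4 < 8 < 9 < 12 < 15 < 18
Listing the original numbers in that order gives the answer.
Final answer: [4, -8, -9, -12, -15, 18]


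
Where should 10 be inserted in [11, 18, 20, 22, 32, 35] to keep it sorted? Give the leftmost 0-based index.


List is sorted: [11, 18, 20, 22, 32, 35]
We need the leftmost position where 10 can be inserted, i.e. the first index whose element is >= 10 (or the end of the list if none is).
Binary search with low=0, high=6 (0-based indices):
  low=0, high=6, mid=3: a[3]=22 >= 10, so high = 3
  low=0, high=3, mid=1: a[1]=18 >= 10, so high = 1
  low=0, high=1, mid=0: a[0]=11 >= 10, so high = 0
Now low = high = 0, so the insertion index is 0.
Final answer: 0


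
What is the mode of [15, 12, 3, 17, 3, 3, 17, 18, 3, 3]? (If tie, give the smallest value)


Count the frequency of each value:
  3 appears 5 time(s)
  12 appears 1 time(s)
  15 appears 1 time(s)
  17 appears 2 time(s)
  18 appears 1 time(s)
Maximum frequency is 5.
Only 3 reaches that frequency, so it is the mode.
Final answer: 3


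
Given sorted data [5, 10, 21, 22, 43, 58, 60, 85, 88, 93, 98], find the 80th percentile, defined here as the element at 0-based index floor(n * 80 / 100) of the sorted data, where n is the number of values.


The dataset has n = 11 elements.
Index = floor(11 * 80 / 100) = floor(880 / 100) = floor(8.8) = 8
Counting from index 0 in the sorted data, the element at index 8 is 88.
Final answer: 88


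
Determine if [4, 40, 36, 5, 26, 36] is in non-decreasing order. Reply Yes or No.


Check consecutive pairs:
  4 <= 40? True
  40 <= 36? False
  36 <= 5? False
  5 <= 26? True
  26 <= 36? True
2 consecutive pair(s) are out of order, so the list is not sorted.
Final answer: No


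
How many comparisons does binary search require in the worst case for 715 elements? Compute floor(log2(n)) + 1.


Binary search halves the search space each step.
Maximum comparisons = floor(log2(715)) + 1
log2(715) = 9.4818
floor(log2(715)) = 9, so 9 + 1 = 10
Final answer: 10


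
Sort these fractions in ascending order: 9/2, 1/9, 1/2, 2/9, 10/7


Convert to decimal for comparison:
  9/2 = 4.5
  1/9 = 0.1111
  1/2 = 0.5
  2/9 = 0.2222
  10/7 = 1.4286
Decimals in increasing order: 0.1111 < 0.2222 < 0.5 < 1.4286 < 4.5
Writing each back as its fraction gives the sorted order.
Final answer: 1/9, 2/9, 1/2, 10/7, 9/2


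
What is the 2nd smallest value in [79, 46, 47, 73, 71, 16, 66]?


Sort ascending: [16, 46, 47, 66, 71, 73, 79]
The 2nd element (1-indexed) is at index 1.
Value = 46
Final answer: 46


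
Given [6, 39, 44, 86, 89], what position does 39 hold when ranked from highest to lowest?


Sort descending: [89, 86, 44, 39, 6]
Find 39 in the sorted list.
39 is at position 4.
Final answer: 4


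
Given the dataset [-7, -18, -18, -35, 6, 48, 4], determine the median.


First, sort the list: [-35, -18, -18, -7, 4, 6, 48]
The list has 7 elements (odd count).
The middle index is 3 (0-based), and the element there is -7.
Final answer: -7


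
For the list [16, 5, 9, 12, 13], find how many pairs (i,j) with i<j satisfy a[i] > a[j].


For each element, count the later elements that are smaller than it:
  16 (index 0): smaller elements after it = [5, 9, 12, 13] -> 4
  5 (index 1): smaller elements after it = [] -> 0
  9 (index 2): smaller elements after it = [] -> 0
  12 (index 3): smaller elements after it = [] -> 0
Total inversions = 4 + 0 + 0 + 0 = 4
Final answer: 4


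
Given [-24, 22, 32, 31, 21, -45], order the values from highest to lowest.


Original list: [-24, 22, 32, 31, 21, -45]
Repeatedly take the largest remaining element:
  Remaining [-24, 22, 32, 31, 21, -45] -> largest is 32
  Remaining [-24, 22, 31, 21, -45] -> largest is 31
  Remaining [-24, 22, 21, -45] -> largest is 22
  Remaining [-24, 21, -45] -> largest is 21
  Remaining [-24, -45] -> largest is -24
  Remaining [-45] -> largest is -45
Collecting the picks in order gives the descending list.
Final answer: [32, 31, 22, 21, -24, -45]


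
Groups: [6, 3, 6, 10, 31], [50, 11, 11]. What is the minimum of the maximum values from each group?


Find max of each group:
  Group 1: [6, 3, 6, 10, 31] -> max = 31
  Group 2: [50, 11, 11] -> max = 50
Maxes: [31, 50]
Minimum of maxes = 31
Final answer: 31


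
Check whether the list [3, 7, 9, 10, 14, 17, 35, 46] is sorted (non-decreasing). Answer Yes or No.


Check consecutive pairs:
  3 <= 7? True
  7 <= 9? True
  9 <= 10? True
  10 <= 14? True
  14 <= 17? True
  17 <= 35? True
  35 <= 46? True
Every consecutive pair is in order, so the list is non-decreasing.
Final answer: Yes


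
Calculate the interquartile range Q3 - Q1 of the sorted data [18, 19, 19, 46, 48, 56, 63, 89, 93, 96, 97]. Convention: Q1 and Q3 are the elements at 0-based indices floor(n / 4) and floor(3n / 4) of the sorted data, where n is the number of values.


The data has n = 11 elements.
Q1 index = floor(11 / 4) = floor(2.75) = 2; Q3 index = floor(3 * 11 / 4) = floor(8.25) = 8
Q1 = element at index 2 = 19
Q3 = element at index 8 = 93
IQR = 93 - 19 = 74
Final answer: 74


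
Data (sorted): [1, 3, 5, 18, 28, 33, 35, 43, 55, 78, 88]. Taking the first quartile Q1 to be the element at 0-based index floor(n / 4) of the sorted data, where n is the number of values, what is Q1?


The list has n = 11 elements.
Q1 index = floor(11 / 4) = floor(2.75) = 2
Counting from index 0 in the sorted data, the element at index 2 is 5.
Final answer: 5


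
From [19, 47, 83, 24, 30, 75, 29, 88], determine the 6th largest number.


Sort descending: [88, 83, 75, 47, 30, 29, 24, 19]
The 6th element (1-indexed) is at index 5.
Value = 29
Final answer: 29


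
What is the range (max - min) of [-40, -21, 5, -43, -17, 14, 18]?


Maximum value: 18
Minimum value: -43
Range = 18 - (-43) = 61
Final answer: 61


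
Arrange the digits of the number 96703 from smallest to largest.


The number 96703 has digits: 9, 6, 7, 0, 3
Sorted: 0, 3, 6, 7, 9
Joining the sorted digits gives the result.
Final answer: 03679


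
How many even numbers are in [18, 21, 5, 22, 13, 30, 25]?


Check each element:
  18 is even
  21 is odd
  5 is odd
  22 is even
  13 is odd
  30 is even
  25 is odd
Evens: [18, 22, 30]
Count of evens = 3
Final answer: 3


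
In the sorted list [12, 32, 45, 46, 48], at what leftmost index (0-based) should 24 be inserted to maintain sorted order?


List is sorted: [12, 32, 45, 46, 48]
We need the leftmost position where 24 can be inserted, i.e. the first index whose element is >= 24 (or the end of the list if none is).
Binary search with low=0, high=5 (0-based indices):
  low=0, high=5, mid=2: a[2]=45 >= 24, so high = 2
  low=0, high=2, mid=1: a[1]=32 >= 24, so high = 1
  low=0, high=1, mid=0: a[0]=12 < 24, so low = 1
Now low = high = 1, so the insertion index is 1.
Final answer: 1


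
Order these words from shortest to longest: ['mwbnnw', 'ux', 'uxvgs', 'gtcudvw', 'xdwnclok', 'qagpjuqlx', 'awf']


Compute lengths:
  'mwbnnw' has length 6
  'ux' has length 2
  'uxvgs' has length 5
  'gtcudvw' has length 7
  'xdwnclok' has length 8
  'qagpjuqlx' has length 9
  'awf' has length 3
Lengths in increasing order: 2 < 3 < 5 < 6 < 7 < 8 < 9
Listing the words in that order gives the answer.
Final answer: ['ux', 'awf', 'uxvgs', 'mwbnnw', 'gtcudvw', 'xdwnclok', 'qagpjuqlx']


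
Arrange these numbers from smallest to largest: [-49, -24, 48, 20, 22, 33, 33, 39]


Original list: [-49, -24, 48, 20, 22, 33, 33, 39]
Repeatedly take the smallest remaining element:
  Remaining [-49, -24, 48, 20, 22, 33, 33, 39] -> smallest is -49
  Remaining [-24, 48, 20, 22, 33, 33, 39] -> smallest is -24
  Remaining [48, 20, 22, 33, 33, 39] -> smallest is 20
  Remaining [48, 22, 33, 33, 39] -> smallest is 22
  Remaining [48, 33, 33, 39] -> smallest is 33
  Remaining [48, 33, 39] -> smallest is 33
  Remaining [48, 39] -> smallest is 39
  Remaining [48] -> smallest is 48
Collecting the picks in order gives the sorted list.
Final answer: [-49, -24, 20, 22, 33, 33, 39, 48]


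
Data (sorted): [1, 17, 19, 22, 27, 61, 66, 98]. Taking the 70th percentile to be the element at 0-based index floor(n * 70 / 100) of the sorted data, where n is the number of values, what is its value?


The dataset has n = 8 elements.
Index = floor(8 * 70 / 100) = floor(560 / 100) = floor(5.6) = 5
Counting from index 0 in the sorted data, the element at index 5 is 61.
Final answer: 61


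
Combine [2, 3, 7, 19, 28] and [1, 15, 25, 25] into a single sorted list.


List A: [2, 3, 7, 19, 28]
List B: [1, 15, 25, 25]
Repeatedly compare the front elements and take the smaller:
  2 vs 1 -> take 1
  2 vs 15 -> take 2
  3 vs 15 -> take 3
  7 vs 15 -> take 7
  19 vs 15 -> take 15
  19 vs 25 -> take 19
  28 vs 25 -> take 25
  28 vs 25 -> take 25
  B is exhausted; append the rest of A: [28]
Final answer: [1, 2, 3, 7, 15, 19, 25, 25, 28]


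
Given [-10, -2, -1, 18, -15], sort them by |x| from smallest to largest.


Compute absolute values:
  |-10| = 10
  |-2| = 2
  |-1| = 1
  |18| = 18
  |-15| = 15
Absolute values in increasing order: 1 < 2 < 10 < 15 < 18
Listing the original numbers in that order gives the answer.
Final answer: [-1, -2, -10, -15, 18]


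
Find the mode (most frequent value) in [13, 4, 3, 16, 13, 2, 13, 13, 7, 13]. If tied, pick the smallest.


Count the frequency of each value:
  2 appears 1 time(s)
  3 appears 1 time(s)
  4 appears 1 time(s)
  7 appears 1 time(s)
  13 appears 5 time(s)
  16 appears 1 time(s)
Maximum frequency is 5.
Only 13 reaches that frequency, so it is the mode.
Final answer: 13


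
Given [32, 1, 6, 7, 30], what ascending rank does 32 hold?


Sort ascending: [1, 6, 7, 30, 32]
Find 32 in the sorted list.
32 is at position 5 (1-indexed).
Final answer: 5


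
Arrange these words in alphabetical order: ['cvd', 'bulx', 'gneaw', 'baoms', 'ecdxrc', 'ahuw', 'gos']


Compare strings character by character (the first differing letter decides):
  'ahuw' < 'baoms' since 'a' < 'b' at position 1
  'baoms' < 'bulx' since 'a' < 'u' at position 2
  'bulx' < 'cvd' since 'b' < 'c' at position 1
  'cvd' < 'ecdxrc' since 'c' < 'e' at position 1
  'ecdxrc' < 'gneaw' since 'e' < 'g' at position 1
  'gneaw' < 'gos' since 'n' < 'o' at position 2
Chaining these comparisons gives the alphabetical order.
Final answer: ['ahuw', 'baoms', 'bulx', 'cvd', 'ecdxrc', 'gneaw', 'gos']


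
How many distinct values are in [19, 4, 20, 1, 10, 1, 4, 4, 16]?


List all unique values:
Distinct values: [1, 4, 10, 16, 19, 20]
Count = 6
Final answer: 6


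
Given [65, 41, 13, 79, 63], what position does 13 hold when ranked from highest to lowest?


Sort descending: [79, 65, 63, 41, 13]
Find 13 in the sorted list.
13 is at position 5.
Final answer: 5


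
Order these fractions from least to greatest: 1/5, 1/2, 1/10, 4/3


Convert to decimal for comparison:
  1/5 = 0.2
  1/2 = 0.5
  1/10 = 0.1
  4/3 = 1.3333
Decimals in increasing order: 0.1 < 0.2 < 0.5 < 1.3333
Writing each back as its fraction gives the sorted order.
Final answer: 1/10, 1/5, 1/2, 4/3


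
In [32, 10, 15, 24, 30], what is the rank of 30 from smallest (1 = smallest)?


Sort ascending: [10, 15, 24, 30, 32]
Find 30 in the sorted list.
30 is at position 4 (1-indexed).
Final answer: 4


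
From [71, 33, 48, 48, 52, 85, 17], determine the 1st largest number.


Sort descending: [85, 71, 52, 48, 48, 33, 17]
The 1st element (1-indexed) is at index 0.
Value = 85
Final answer: 85


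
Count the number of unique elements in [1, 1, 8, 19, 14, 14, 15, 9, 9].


List all unique values:
Distinct values: [1, 8, 9, 14, 15, 19]
Count = 6
Final answer: 6


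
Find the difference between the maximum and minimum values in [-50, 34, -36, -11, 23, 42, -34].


Maximum value: 42
Minimum value: -50
Range = 42 - (-50) = 92
Final answer: 92


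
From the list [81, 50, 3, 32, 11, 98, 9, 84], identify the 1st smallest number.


Sort ascending: [3, 9, 11, 32, 50, 81, 84, 98]
The 1st element (1-indexed) is at index 0.
Value = 3
Final answer: 3


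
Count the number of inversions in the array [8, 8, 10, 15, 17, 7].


For each element, count the later elements that are smaller than it:
  8 (index 0): smaller elements after it = [7] -> 1
  8 (index 1): smaller elements after it = [7] -> 1
  10 (index 2): smaller elements after it = [7] -> 1
  15 (index 3): smaller elements after it = [7] -> 1
  17 (index 4): smaller elements after it = [7] -> 1
Total inversions = 1 + 1 + 1 + 1 + 1 = 5
Final answer: 5


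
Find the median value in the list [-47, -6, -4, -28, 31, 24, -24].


First, sort the list: [-47, -28, -24, -6, -4, 24, 31]
The list has 7 elements (odd count).
The middle index is 3 (0-based), and the element there is -6.
Final answer: -6


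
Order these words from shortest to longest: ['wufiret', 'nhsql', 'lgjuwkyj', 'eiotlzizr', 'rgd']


Compute lengths:
  'wufiret' has length 7
  'nhsql' has length 5
  'lgjuwkyj' has length 8
  'eiotlzizr' has length 9
  'rgd' has length 3
Lengths in increasing order: 3 < 5 < 7 < 8 < 9
Listing the words in that order gives the answer.
Final answer: ['rgd', 'nhsql', 'wufiret', 'lgjuwkyj', 'eiotlzizr']


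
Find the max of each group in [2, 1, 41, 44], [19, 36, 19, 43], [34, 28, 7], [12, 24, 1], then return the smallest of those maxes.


Find max of each group:
  Group 1: [2, 1, 41, 44] -> max = 44
  Group 2: [19, 36, 19, 43] -> max = 43
  Group 3: [34, 28, 7] -> max = 34
  Group 4: [12, 24, 1] -> max = 24
Maxes: [44, 43, 34, 24]
Minimum of maxes = 24
Final answer: 24


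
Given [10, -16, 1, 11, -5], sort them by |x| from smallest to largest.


Compute absolute values:
  |10| = 10
  |-16| = 16
  |1| = 1
  |11| = 11
  |-5| = 5
Absolute values in increasing order: 1 < 5 < 10 < 11 < 16
Listing the original numbers in that order gives the answer.
Final answer: [1, -5, 10, 11, -16]


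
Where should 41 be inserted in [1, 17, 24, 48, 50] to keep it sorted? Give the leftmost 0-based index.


List is sorted: [1, 17, 24, 48, 50]
We need the leftmost position where 41 can be inserted, i.e. the first index whose element is >= 41 (or the end of the list if none is).
Binary search with low=0, high=5 (0-based indices):
  low=0, high=5, mid=2: a[2]=24 < 41, so low = 3
  low=3, high=5, mid=4: a[4]=50 >= 41, so high = 4
  low=3, high=4, mid=3: a[3]=48 >= 41, so high = 3
Now low = high = 3, so the insertion index is 3.
Final answer: 3


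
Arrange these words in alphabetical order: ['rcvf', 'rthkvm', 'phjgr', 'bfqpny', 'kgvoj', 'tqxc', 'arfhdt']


Compare strings character by character (the first differing letter decides):
  'arfhdt' < 'bfqpny' since 'a' < 'b' at position 1
  'bfqpny' < 'kgvoj' since 'b' < 'k' at position 1
  'kgvoj' < 'phjgr' since 'k' < 'p' at position 1
  'phjgr' < 'rcvf' since 'p' < 'r' at position 1
  'rcvf' < 'rthkvm' since 'c' < 't' at position 2
  'rthkvm' < 'tqxc' since 'r' < 't' at position 1
Chaining these comparisons gives the alphabetical order.
Final answer: ['arfhdt', 'bfqpny', 'kgvoj', 'phjgr', 'rcvf', 'rthkvm', 'tqxc']


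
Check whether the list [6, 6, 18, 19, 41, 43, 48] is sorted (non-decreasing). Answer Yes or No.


Check consecutive pairs:
  6 <= 6? True
  6 <= 18? True
  18 <= 19? True
  19 <= 41? True
  41 <= 43? True
  43 <= 48? True
Every consecutive pair is in order, so the list is non-decreasing.
Final answer: Yes


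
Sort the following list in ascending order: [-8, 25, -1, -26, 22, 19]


Original list: [-8, 25, -1, -26, 22, 19]
Repeatedly take the smallest remaining element:
  Remaining [-8, 25, -1, -26, 22, 19] -> smallest is -26
  Remaining [-8, 25, -1, 22, 19] -> smallest is -8
  Remaining [25, -1, 22, 19] -> smallest is -1
  Remaining [25, 22, 19] -> smallest is 19
  Remaining [25, 22] -> smallest is 22
  Remaining [25] -> smallest is 25
Collecting the picks in order gives the sorted list.
Final answer: [-26, -8, -1, 19, 22, 25]


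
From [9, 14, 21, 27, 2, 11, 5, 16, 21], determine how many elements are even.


Check each element:
  9 is odd
  14 is even
  21 is odd
  27 is odd
  2 is even
  11 is odd
  5 is odd
  16 is even
  21 is odd
Evens: [14, 2, 16]
Count of evens = 3
Final answer: 3


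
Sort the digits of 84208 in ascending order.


The number 84208 has digits: 8, 4, 2, 0, 8
Sorted: 0, 2, 4, 8, 8
Joining the sorted digits gives the result.
Final answer: 02488


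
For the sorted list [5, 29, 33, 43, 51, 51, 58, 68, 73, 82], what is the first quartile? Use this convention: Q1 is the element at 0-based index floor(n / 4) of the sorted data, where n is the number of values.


The list has n = 10 elements.
Q1 index = floor(10 / 4) = floor(2.5) = 2
Counting from index 0 in the sorted data, the element at index 2 is 33.
Final answer: 33


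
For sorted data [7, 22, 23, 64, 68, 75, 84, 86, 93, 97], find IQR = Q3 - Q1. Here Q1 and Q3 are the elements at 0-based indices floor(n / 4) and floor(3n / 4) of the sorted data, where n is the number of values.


The data has n = 10 elements.
Q1 index = floor(10 / 4) = floor(2.5) = 2; Q3 index = floor(3 * 10 / 4) = floor(7.5) = 7
Q1 = element at index 2 = 23
Q3 = element at index 7 = 86
IQR = 86 - 23 = 63
Final answer: 63


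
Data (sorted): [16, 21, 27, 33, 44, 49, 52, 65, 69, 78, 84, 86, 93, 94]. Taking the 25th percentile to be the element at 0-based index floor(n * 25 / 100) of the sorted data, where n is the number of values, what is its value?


The dataset has n = 14 elements.
Index = floor(14 * 25 / 100) = floor(350 / 100) = floor(3.5) = 3
Counting from index 0 in the sorted data, the element at index 3 is 33.
Final answer: 33


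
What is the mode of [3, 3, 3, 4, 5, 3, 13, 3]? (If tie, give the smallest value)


Count the frequency of each value:
  3 appears 5 time(s)
  4 appears 1 time(s)
  5 appears 1 time(s)
  13 appears 1 time(s)
Maximum frequency is 5.
Only 3 reaches that frequency, so it is the mode.
Final answer: 3


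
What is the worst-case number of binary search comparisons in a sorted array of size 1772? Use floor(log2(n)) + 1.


Binary search halves the search space each step.
Maximum comparisons = floor(log2(1772)) + 1
log2(1772) = 10.7912
floor(log2(1772)) = 10, so 10 + 1 = 11
Final answer: 11


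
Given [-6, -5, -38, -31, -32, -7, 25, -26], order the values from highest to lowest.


Original list: [-6, -5, -38, -31, -32, -7, 25, -26]
Repeatedly take the largest remaining element:
  Remaining [-6, -5, -38, -31, -32, -7, 25, -26] -> largest is 25
  Remaining [-6, -5, -38, -31, -32, -7, -26] -> largest is -5
  Remaining [-6, -38, -31, -32, -7, -26] -> largest is -6
  Remaining [-38, -31, -32, -7, -26] -> largest is -7
  Remaining [-38, -31, -32, -26] -> largest is -26
  Remaining [-38, -31, -32] -> largest is -31
  Remaining [-38, -32] -> largest is -32
  Remaining [-38] -> largest is -38
Collecting the picks in order gives the descending list.
Final answer: [25, -5, -6, -7, -26, -31, -32, -38]


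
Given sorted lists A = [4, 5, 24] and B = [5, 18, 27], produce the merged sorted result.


List A: [4, 5, 24]
List B: [5, 18, 27]
Repeatedly compare the front elements and take the smaller:
  4 vs 5 -> take 4
  5 vs 5 -> take 5
  24 vs 5 -> take 5
  24 vs 18 -> take 18
  24 vs 27 -> take 24
  A is exhausted; append the rest of B: [27]
Final answer: [4, 5, 5, 18, 24, 27]


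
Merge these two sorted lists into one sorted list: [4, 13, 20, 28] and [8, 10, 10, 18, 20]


List A: [4, 13, 20, 28]
List B: [8, 10, 10, 18, 20]
Repeatedly compare the front elements and take the smaller:
  4 vs 8 -> take 4
  13 vs 8 -> take 8
  13 vs 10 -> take 10
  13 vs 10 -> take 10
  13 vs 18 -> take 13
  20 vs 18 -> take 18
  20 vs 20 -> take 20
  28 vs 20 -> take 20
  B is exhausted; append the rest of A: [28]
Final answer: [4, 8, 10, 10, 13, 18, 20, 20, 28]


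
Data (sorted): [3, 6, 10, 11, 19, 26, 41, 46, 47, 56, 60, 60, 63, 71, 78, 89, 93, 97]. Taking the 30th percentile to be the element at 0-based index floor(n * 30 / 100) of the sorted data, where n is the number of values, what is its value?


The dataset has n = 18 elements.
Index = floor(18 * 30 / 100) = floor(540 / 100) = floor(5.4) = 5
Counting from index 0 in the sorted data, the element at index 5 is 26.
Final answer: 26


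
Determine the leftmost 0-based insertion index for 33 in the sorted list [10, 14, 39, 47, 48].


List is sorted: [10, 14, 39, 47, 48]
We need the leftmost position where 33 can be inserted, i.e. the first index whose element is >= 33 (or the end of the list if none is).
Binary search with low=0, high=5 (0-based indices):
  low=0, high=5, mid=2: a[2]=39 >= 33, so high = 2
  low=0, high=2, mid=1: a[1]=14 < 33, so low = 2
Now low = high = 2, so the insertion index is 2.
Final answer: 2


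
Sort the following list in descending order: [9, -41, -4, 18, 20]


Original list: [9, -41, -4, 18, 20]
Repeatedly take the largest remaining element:
  Remaining [9, -41, -4, 18, 20] -> largest is 20
  Remaining [9, -41, -4, 18] -> largest is 18
  Remaining [9, -41, -4] -> largest is 9
  Remaining [-41, -4] -> largest is -4
  Remaining [-41] -> largest is -41
Collecting the picks in order gives the descending list.
Final answer: [20, 18, 9, -4, -41]


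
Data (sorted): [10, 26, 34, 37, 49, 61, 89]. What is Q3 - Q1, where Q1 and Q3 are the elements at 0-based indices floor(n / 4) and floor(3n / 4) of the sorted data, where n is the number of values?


The data has n = 7 elements.
Q1 index = floor(7 / 4) = floor(1.75) = 1; Q3 index = floor(3 * 7 / 4) = floor(5.25) = 5
Q1 = element at index 1 = 26
Q3 = element at index 5 = 61
IQR = 61 - 26 = 35
Final answer: 35


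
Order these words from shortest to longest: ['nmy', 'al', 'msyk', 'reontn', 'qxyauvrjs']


Compute lengths:
  'nmy' has length 3
  'al' has length 2
  'msyk' has length 4
  'reontn' has length 6
  'qxyauvrjs' has length 9
Lengths in increasing order: 2 < 3 < 4 < 6 < 9
Listing the words in that order gives the answer.
Final answer: ['al', 'nmy', 'msyk', 'reontn', 'qxyauvrjs']


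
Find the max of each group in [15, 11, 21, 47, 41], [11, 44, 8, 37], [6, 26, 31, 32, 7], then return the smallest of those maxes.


Find max of each group:
  Group 1: [15, 11, 21, 47, 41] -> max = 47
  Group 2: [11, 44, 8, 37] -> max = 44
  Group 3: [6, 26, 31, 32, 7] -> max = 32
Maxes: [47, 44, 32]
Minimum of maxes = 32
Final answer: 32


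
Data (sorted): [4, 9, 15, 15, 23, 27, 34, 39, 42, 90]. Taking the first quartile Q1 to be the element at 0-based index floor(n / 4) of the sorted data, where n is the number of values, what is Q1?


The list has n = 10 elements.
Q1 index = floor(10 / 4) = floor(2.5) = 2
Counting from index 0 in the sorted data, the element at index 2 is 15.
Final answer: 15


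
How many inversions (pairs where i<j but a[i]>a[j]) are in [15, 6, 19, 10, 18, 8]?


For each element, count the later elements that are smaller than it:
  15 (index 0): smaller elements after it = [6, 10, 8] -> 3
  6 (index 1): smaller elements after it = [] -> 0
  19 (index 2): smaller elements after it = [10, 18, 8] -> 3
  10 (index 3): smaller elements after it = [8] -> 1
  18 (index 4): smaller elements after it = [8] -> 1
Total inversions = 3 + 0 + 3 + 1 + 1 = 8
Final answer: 8


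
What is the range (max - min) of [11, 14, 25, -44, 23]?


Maximum value: 25
Minimum value: -44
Range = 25 - (-44) = 69
Final answer: 69


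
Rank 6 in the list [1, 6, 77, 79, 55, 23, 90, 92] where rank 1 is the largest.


Sort descending: [92, 90, 79, 77, 55, 23, 6, 1]
Find 6 in the sorted list.
6 is at position 7.
Final answer: 7
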